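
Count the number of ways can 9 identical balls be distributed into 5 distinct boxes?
715

Explanation: C(9+5-1, 5-1) = C(13, 4) = 715.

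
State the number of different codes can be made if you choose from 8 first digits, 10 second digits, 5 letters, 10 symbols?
4,000

By the multiplication principle: 8 × 10 × 5 × 10 = 4,000.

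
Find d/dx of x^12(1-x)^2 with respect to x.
12x^11(1-x)^2 - 2x^12(1-x)^1

Explanation: Product rule: 12x^{11}(1-x)^{2} + x^12·(-2)(1-x)^{1}.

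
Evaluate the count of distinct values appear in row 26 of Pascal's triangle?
14
Row 26 has entries C(26,0)..C(26,26); by symmetry C(26,k)=C(26,26-k), giving 14 distinct values.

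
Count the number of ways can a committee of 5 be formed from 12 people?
792

Explanation: C(12,5) = 12! / (5! × (12-5)!)
         = 12! / (5! × 7!)
         = 792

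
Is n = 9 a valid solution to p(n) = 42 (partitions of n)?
No
Pentagonal recurrence p(n) = p(n−1) + p(n−2) − p(n−5) − p(n−7) + …: p(9) = p(8) + p(7) − p(4) − p(2) = 22 + 15 − 5 − 2 = 30, which does not equal 42.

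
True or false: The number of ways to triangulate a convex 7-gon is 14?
False

Reasoning: Triangulations of a convex 7-gon are counted by the Catalan number C_5: C_5 = C(10,5)/(5+1) = 252/6 = 42.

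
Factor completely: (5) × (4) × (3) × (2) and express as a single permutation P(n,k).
P(5,4) = 5!/(1)!

Explanation: Product of 4 consecutive descending integers starting at 5: P(5,4) = 5!/1! = 120.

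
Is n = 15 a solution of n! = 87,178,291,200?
No

Reasoning: 15! = 15·14! = 15·87,178,291,200 = 1,307,674,368,000, which does not equal 87,178,291,200.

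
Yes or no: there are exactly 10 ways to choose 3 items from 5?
Yes
C(5,3) = 10.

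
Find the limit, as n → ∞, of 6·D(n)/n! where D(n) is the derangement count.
D(n)/n! → 1/e, so 6·D(n)/n! → 6/e.

Answer: 6/e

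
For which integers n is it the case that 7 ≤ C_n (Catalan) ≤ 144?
4, 5, 6
C_3=5; C_4=14; C_5=42; C_6=132; C_7=429. So valid n = 4, 5, 6.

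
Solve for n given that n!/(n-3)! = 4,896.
n!/(n-3)! = n×(n-1)×(n-2), a product of 3 consecutive integers ≈ (n−1)^3. 4,896^(1/3) + 1 ≈ 18.0; check n = 18: 18×17×16 = 4,896 ✓. So n = 18.
Final answer: 18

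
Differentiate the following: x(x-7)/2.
(2x - 7)/2

Solution: d/dx[(x-0)(x-7)] = (x-7) + (x-0) = 2x - 7. Dividing by 2 gives (2x - 7)/2.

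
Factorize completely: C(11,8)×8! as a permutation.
P(11,8)

Reasoning: C(11,8)×8! = [11!/(8!(3)!)]×8! = 11!/(3)! = P(11,8) = 6,652,800.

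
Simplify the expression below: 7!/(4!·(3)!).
35

Reasoning: This is C(7,4) = 35.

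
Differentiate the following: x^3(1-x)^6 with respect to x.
3x^2(1-x)^6 - 6x^3(1-x)^5

Product rule: 3x^{2}(1-x)^{6} + x^3·(-6)(1-x)^{5}.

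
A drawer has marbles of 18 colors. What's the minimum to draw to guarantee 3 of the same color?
Worst case: 2 of each = 36. One more: 37.

Answer: 37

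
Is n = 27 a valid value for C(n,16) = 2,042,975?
C(27,16) = 27·26·25·24·23·22·21·20·19·18·17·16·15·14·13·12/16! = 272,789,137,666,805,760,000/20,922,789,888,000 = 13,037,895, which does not equal 2,042,975.
Final answer: No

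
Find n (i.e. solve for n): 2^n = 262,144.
18

Working:
262,144 = 1,024 × 256 = 2^10 × 2^8 = 2^18, so n = 18.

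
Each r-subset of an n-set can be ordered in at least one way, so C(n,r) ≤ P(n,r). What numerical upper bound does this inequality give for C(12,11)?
479,001,600

Solution: P(12,11) = 12·11·10·9·8·7·6·5·4·3·2 = 479,001,600, so C(12,11) ≤ 479,001,600. (The bound is loose by a factor of 11! = 39,916,800: C(12,11) = 479,001,600/39,916,800 = 12.)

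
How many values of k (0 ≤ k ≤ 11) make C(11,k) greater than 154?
6

Working:
Row 11 is unimodal and symmetric about k=11/2. C(11,2)=55 ≤ 154; C(11,3)=165 > 154; by symmetry C(11,k) > 154 for k = 3..8. That's 8 - 3 + 1 = 6 values.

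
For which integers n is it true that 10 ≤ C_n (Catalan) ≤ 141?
4, 5, 6

Reasoning: C_3=5; C_4=14; C_5=42; C_6=132; C_7=429. So valid n = 4, 5, 6.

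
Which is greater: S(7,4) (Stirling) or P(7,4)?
S(7,4) = 4·S(6,4) + S(6,3) = 4·65 + 90 = 350; P(7,4) = 840.
Final answer: P(7,4)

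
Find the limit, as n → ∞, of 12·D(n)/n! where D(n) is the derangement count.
12/e

D(n)/n! → 1/e, so 12·D(n)/n! → 12/e.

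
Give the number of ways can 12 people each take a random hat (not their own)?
176,214,841

Explanation: Using D(n) = (n-1)[D(n-1) + D(n-2)]:
D(12) = (12-1) × [D(11) + D(10)]
      = 11 × [14684570 + 1334961]
      = 11 × 16019531
      = 176,214,841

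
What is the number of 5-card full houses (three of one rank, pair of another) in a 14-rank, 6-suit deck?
54,600

Triple rank: 14. Triple suits: C(6,3)=20. Pair rank: 13. Pair suits: C(6,2)=15. Total: 54,600.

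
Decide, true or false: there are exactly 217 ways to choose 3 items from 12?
False

C(12,3) = 220 ≠ 217.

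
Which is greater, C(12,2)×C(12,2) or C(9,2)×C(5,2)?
C(12,2)×C(12,2)

Explanation: C(12,2)×C(12,2)=4,356, C(9,2)×C(5,2)=360.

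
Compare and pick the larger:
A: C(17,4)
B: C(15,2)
A

Reasoning: A=C(17,4)=2,380, B=C(15,2)=105.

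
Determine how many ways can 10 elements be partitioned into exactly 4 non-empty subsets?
34,105

Working:
This equals S(10,4), the Stirling number of the 2nd kind.
Using the Stirling recurrence: S(n,k) = k·S(n-1,k) + S(n-1,k-1)
S(10,4) = 4·S(9,4) + S(9,3)
         = 4·7770 + 3025
         = 31080 + 3025
         = 34,105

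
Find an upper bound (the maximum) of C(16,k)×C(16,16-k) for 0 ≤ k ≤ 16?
C(16,k)·C(16,16-k) = C(16,k)², maximised at the centre k = 8: C(16,8)² = 165,636,900.
Final answer: 165,636,900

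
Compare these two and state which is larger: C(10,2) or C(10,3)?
C(10,3)

C(10,2)=45, C(10,3)=120.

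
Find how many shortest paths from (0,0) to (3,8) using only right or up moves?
165

Explanation: Choose 3 rights from 11 moves: C(11,3) = 165.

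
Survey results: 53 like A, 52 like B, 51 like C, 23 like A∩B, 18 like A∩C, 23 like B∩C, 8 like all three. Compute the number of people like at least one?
|A∪B∪C| = 53+52+51-23-18-23+8 = 100.
Final answer: 100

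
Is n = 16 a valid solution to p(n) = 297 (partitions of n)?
No

Explanation: Pentagonal recurrence p(n) = p(n−1) + p(n−2) − p(n−5) − p(n−7) + …: p(16) = p(15) + p(14) − p(11) − p(9) + p(4) + p(1) = 176 + 135 − 56 − 30 + 5 + 1 = 231, which does not equal 297.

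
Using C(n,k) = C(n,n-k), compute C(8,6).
28

Reasoning: C(8,6) = C(8,2) = 28.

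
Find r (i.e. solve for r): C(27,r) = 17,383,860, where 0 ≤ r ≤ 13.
12

C(27,r) is increasing for 0 ≤ r ≤ 13. Stepping up (C(27,r+1) = C(27,r)·(27−r)/(r+1)): C(27,1) = 27, C(27,2) = 351, C(27,3) = 2,925, C(27,4) = 17,550, C(27,5) = 80,730, C(27,6) = 296,010, C(27,7) = 888,030, C(27,8) = 2,220,075, C(27,9) = 4,686,825, C(27,10) = 8,436,285, C(27,11) = 13,037,895, C(27,12) = 17,383,860 ✓. So r = 12.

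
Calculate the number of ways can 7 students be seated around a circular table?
Circular arrangements: (7-1)! = 720.
Final answer: 720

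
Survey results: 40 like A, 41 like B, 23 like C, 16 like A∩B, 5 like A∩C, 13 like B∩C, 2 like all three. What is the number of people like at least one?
|A∪B∪C| = 40+41+23-16-5-13+2 = 72.

Answer: 72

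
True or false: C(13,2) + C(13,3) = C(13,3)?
Pascal's identity gives C(14,3) = 364, whereas C(13,3) = 286.
Final answer: False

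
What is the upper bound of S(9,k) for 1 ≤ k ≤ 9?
Row S(9,k) for k = 1..9 (via S(n,k) = k·S(n−1,k) + S(n−1,k−1)): 1, 255, 3,025, 7,770, 6,951, 2,646, 462, 36, 1. The row is unimodal; maximum at k = 4: 7,770.

Answer: 7,770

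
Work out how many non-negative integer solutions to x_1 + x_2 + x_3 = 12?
91

C(12+3-1, 3-1) = 91.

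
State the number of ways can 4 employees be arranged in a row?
24

Arrangements of 4 distinct objects: 4! = 24.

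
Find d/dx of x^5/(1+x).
(5x^4(1+x) - x^5)/(1+x)²
Quotient rule: [5x^{4}(1+x) - x^5]/(1+x)².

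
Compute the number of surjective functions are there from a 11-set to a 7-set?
322,494,480

Working:
Onto functions = 7! × S(11,7)
First compute S(11,7) via recurrence:
Using the Stirling recurrence: S(n,k) = k·S(n-1,k) + S(n-1,k-1)
S(11,7) = 7·S(10,7) + S(10,6)
         = 7·5880 + 22827
         = 41160 + 22827
         = 63,987
Then: 5040 × 63987 = 322,494,480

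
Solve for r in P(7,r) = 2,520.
P(7,r) = 7·6·…·(7−r+1), a product of r factors. Multiplying down from 7: 7 = 7; 7·6 = 42; 7·6·5 = 210; 7·6·5·4 = 840; 7·6·5·4·3 = 2,520 ✓ (5 factors). So r = 5.
Final answer: 5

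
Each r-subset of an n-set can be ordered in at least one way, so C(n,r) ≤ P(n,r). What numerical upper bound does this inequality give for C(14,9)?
726,485,760

Reasoning: P(14,9) = 14·13·12·11·10·9·8·7·6 = 726,485,760, so C(14,9) ≤ 726,485,760. (The bound is loose by a factor of 9! = 362,880: C(14,9) = 726,485,760/362,880 = 2,002.)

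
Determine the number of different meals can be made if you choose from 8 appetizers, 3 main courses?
24

Solution: By the multiplication principle: 8 × 3 = 24.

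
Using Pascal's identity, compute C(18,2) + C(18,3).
969
C(18,2) + C(18,3) = C(19,3) = 969.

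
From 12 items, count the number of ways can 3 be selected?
220

C(12,3) = 12! / (3! × (12-3)!)
         = 12! / (3! × 9!)
         = 220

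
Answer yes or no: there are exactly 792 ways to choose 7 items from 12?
Yes

Explanation: C(12,7) = 792.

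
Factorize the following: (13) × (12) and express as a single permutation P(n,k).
Product of 2 consecutive descending integers starting at 13: P(13,2) = 13!/11! = 156.
Final answer: P(13,2) = 13!/(11)!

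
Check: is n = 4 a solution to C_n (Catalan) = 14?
Yes

C_4 = C(8,4)/(4+1) = 70/5 = 14, which equals 14.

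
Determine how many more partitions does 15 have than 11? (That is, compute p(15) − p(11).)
120

Working:
Pentagonal recurrence p(n) = p(n−1) + p(n−2) − p(n−5) − p(n−7) + …: p(15) = p(14) + p(13) − p(10) − p(8) + p(3) + p(0) = 135 + 101 − 42 − 22 + 3 + 1 = 176.
p(11) = p(10) + p(9) − p(6) − p(4) = 42 + 30 − 11 − 5 = 56.
Difference = 176 − 56 = 120.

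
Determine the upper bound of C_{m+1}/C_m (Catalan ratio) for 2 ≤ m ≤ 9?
38/11

Reasoning: C_{m+1}/C_m = 2(2m+1)/(m+2), which increases with m. Maximum at m = 9: 2·19/11 = 38/11.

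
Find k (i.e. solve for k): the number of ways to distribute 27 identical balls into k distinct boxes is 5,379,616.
8

Stars and bars: the count is C(27+k−1, k−1), increasing in k. k=6: C(32,5) = 201,376, k=7: C(33,6) = 1,107,568, k=8: C(34,7) = 5,379,616 ✓. So k = 8.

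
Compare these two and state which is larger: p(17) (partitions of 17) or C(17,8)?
C(17,8)

Reasoning: Pentagonal recurrence p(n) = p(n−1) + p(n−2) − p(n−5) − p(n−7) + …: p(17) = p(16) + p(15) − p(12) − p(10) + p(5) + p(2) = 231 + 176 − 77 − 42 + 7 + 2 = 297; C(17,8) = 24,310.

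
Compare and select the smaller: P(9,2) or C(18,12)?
P(9,2)

Explanation: P(9,2)=72, C(18,12)=18,564.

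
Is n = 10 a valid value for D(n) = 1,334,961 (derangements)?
D(10) = (10-1)·[D(9) + D(8)] = 9·[133,496 + 14,833] = 1,334,961, which equals 1,334,961.

Answer: Yes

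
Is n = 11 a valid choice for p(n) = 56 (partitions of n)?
Pentagonal recurrence p(n) = p(n−1) + p(n−2) − p(n−5) − p(n−7) + …: p(11) = p(10) + p(9) − p(6) − p(4) = 42 + 30 − 11 − 5 = 56, which equals 56.

Answer: Yes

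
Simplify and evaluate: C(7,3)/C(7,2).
5/3

Solution: C(n,k+1)/C(n,k) = (n−k)/(k+1). Here (7−2)/(2+1) = 5/3 = 5/3.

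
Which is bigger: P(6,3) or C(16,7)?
C(16,7)

P(6,3)=120, C(16,7)=11,440.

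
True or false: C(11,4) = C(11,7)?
True

Working:
C(11,4) = C(11,11-4) by the symmetry property; both equal 330.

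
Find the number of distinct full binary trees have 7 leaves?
Using the Catalan number formula: C_n = C(2n, n) / (n+1)
C_6 = C(12, 6) / (6+1)
     = 924 / 7
     = 132

Answer: 132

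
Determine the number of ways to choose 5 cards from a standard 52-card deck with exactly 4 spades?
27,885

13 spades and 39 non-spades: C(13,4) × C(39,1) = 715 × 39 = 27,885.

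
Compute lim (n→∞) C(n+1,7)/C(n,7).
1

Reasoning: Both numerator and denominator grow as n^7/7! for large n, so the ratio → 1.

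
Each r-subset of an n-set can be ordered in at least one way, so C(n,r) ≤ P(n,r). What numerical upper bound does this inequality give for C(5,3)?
P(5,3) = 5·4·3 = 60, so C(5,3) ≤ 60. (The bound is loose by a factor of 3! = 6: C(5,3) = 60/6 = 10.)

Answer: 60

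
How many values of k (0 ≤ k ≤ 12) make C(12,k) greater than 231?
5

Explanation: Row 12 is unimodal and symmetric about k=12/2. C(12,3)=220 ≤ 231; C(12,4)=495 > 231; by symmetry C(12,k) > 231 for k = 4..8. That's 8 - 4 + 1 = 5 values.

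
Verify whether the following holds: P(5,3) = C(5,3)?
P(5,3) = 60 but C(5,3) = 10; they differ by a factor of 3! = 6, so the statement does not hold.
Final answer: False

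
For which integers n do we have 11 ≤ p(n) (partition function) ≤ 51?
Tabulating p(n) via p(n) = p(n−1) + p(n−2) − p(n−5) − p(n−7) + …: p(5)=7; p(6)=11; p(7)=15; p(8)=22; p(9)=30; p(10)=42; p(11)=56. So valid n = 6, 7, 8, 9, 10.

Answer: 6, 7, 8, 9, 10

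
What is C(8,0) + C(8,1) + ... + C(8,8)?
Sum of binomial coefficients = 2^8 = 256.
Final answer: 256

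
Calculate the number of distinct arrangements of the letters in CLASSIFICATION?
1,816,214,400

Working:
Word has 14 letters (C=2, L=1, A=2, S=2, I=3, F=1, T=1, O=1, N=1). Arrangements: 14!/Π(k!) = 1,816,214,400.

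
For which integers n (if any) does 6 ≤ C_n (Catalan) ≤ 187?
4, 5, 6

Reasoning: C_3=5; C_4=14; C_5=42; C_6=132; C_7=429. So valid n = 4, 5, 6.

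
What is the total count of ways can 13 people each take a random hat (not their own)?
2,290,792,932

Explanation: Using D(n) = (n-1)[D(n-1) + D(n-2)]:
D(13) = (13-1) × [D(12) + D(11)]
      = 12 × [176214841 + 14684570]
      = 12 × 190899411
      = 2,290,792,932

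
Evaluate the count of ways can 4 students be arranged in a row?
Arrangements of 4 distinct objects: 4! = 24.
Final answer: 24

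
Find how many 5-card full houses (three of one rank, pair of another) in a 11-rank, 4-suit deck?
2,640

Solution: Triple rank: 11. Triple suits: C(4,3)=4. Pair rank: 10. Pair suits: C(4,2)=6. Total: 2,640.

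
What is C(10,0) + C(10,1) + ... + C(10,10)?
1,024
Sum of binomial coefficients = 2^10 = 1,024.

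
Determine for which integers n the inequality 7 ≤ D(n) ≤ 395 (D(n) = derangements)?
4, 5, 6
Using D(n) = (n−1)[D(n−1) + D(n−2)] with D(1)=0, D(2)=1: D(3)=2; D(4)=9; D(5)=44; D(6)=265; D(7)=1,854. So valid n = 4, 5, 6.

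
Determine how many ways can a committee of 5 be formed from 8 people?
56

Solution: C(8,5) = 8! / (5! × (8-5)!)
         = 8! / (5! × 3!)
         = 56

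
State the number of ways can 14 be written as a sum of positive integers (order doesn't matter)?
Pentagonal recurrence p(n) = p(n−1) + p(n−2) − p(n−5) − p(n−7) + …: p(14) = p(13) + p(12) − p(9) − p(7) + p(2) = 101 + 77 − 30 − 15 + 2 = 135.

Answer: 135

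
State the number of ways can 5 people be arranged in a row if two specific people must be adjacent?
48
Treat pair as unit: (5-1)! arrangements × 2 internal orders = 48.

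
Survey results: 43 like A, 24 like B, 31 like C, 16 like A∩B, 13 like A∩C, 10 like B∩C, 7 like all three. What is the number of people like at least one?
66

Solution: |A∪B∪C| = 43+24+31-16-13-10+7 = 66.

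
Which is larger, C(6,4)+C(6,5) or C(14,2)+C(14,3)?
C(14,2)+C(14,3)

Working:
First=21, Second=455.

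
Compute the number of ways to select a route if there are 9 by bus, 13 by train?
22

Solution: By the addition principle: 9 + 13 = 22.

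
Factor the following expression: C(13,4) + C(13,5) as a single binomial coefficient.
C(14,5)

Working:
By Pascal's identity: C(13,4) + C(13,5) = C(14,5) = 2,002.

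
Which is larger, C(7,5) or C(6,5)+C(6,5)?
C(7,5)

Working:
C(7,5)=21; C(6,5)+C(6,5)=6+6=12.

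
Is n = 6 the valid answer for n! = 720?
Yes

6! = 6·5! = 6·120 = 720, which equals 720.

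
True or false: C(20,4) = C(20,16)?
True

Working:
C(20,4) = C(20,20-4) by the symmetry property; both equal 4,845.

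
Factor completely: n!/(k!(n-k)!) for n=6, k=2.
This is the binomial coefficient C(6,2) = 15.
Final answer: C(6,2) = 15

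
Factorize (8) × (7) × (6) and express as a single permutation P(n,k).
P(8,3) = 8!/(5)!

Product of 3 consecutive descending integers starting at 8: P(8,3) = 8!/5! = 336.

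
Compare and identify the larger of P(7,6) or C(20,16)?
P(7,6)=5,040, C(20,16)=4,845.

Answer: P(7,6)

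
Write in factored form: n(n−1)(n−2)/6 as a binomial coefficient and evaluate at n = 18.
n(n−1)(n−2)/6 = n!/(3!(n−3)!) = C(n,3). At n = 18: C(18,3) = 816.
Final answer: C(n,3); C(18,3) = 816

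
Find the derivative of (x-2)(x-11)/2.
(2x - 13)/2

Reasoning: d/dx[(x-2)(x-11)] = (x-11) + (x-2) = 2x - 13. Dividing by 2 gives (2x - 13)/2.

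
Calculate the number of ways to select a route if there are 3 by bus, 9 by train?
12

Reasoning: By the addition principle: 3 + 9 = 12.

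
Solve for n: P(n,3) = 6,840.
20
P(n,3) = n(n−1)(n−2) is increasing in n; n(n−1)(n−2) ≈ (n−1)^3 = 6,840 gives n ≈ 20.0. Check: P(18,3) = 4,896, P(19,3) = 5,814, P(20,3) = 6,840 ✓. So n = 20.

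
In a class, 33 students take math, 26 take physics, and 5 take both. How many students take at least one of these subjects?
|A∪B| = |A|+|B|-|A∩B| = 33+26-5 = 54.
Final answer: 54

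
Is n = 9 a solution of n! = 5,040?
No

Working:
9! = 9·8! = 9·40,320 = 362,880, which does not equal 5,040.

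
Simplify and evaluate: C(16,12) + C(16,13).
By Pascal's identity: C(17,13) = 2,380.

Answer: 2,380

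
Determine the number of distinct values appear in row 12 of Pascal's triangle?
7
Row 12 has entries C(12,0)..C(12,12); by symmetry C(12,k)=C(12,12-k), giving 7 distinct values.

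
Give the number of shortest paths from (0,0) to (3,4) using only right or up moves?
35

Reasoning: Choose 3 rights from 7 moves: C(7,3) = 35.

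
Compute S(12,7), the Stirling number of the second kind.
627,396

Reasoning: Using the Stirling recurrence: S(n,k) = k·S(n-1,k) + S(n-1,k-1)
S(12,7) = 7·S(11,7) + S(11,6)
         = 7·63987 + 179487
         = 447909 + 179487
         = 627,396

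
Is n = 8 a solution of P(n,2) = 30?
No

Solution: P(8,2) = 8·7 = 56, which does not equal 30.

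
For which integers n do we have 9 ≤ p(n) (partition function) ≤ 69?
Tabulating p(n) via p(n) = p(n−1) + p(n−2) − p(n−5) − p(n−7) + …: p(5)=7; p(6)=11; p(7)=15; p(8)=22; p(9)=30; p(10)=42; p(11)=56; p(12)=77. So valid n = 6, 7, 8, 9, 10, 11.
Final answer: 6, 7, 8, 9, 10, 11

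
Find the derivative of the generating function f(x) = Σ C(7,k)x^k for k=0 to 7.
Term-by-term differentiation gives Σ k·C(7,k)x^{k-1} for k=1 to 7.

Answer: Σ k·C(7,k)x^(k-1) for k=1 to 7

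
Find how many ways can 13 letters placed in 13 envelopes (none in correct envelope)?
Using D(n) = (n-1)[D(n-1) + D(n-2)]:
D(13) = (13-1) × [D(12) + D(11)]
      = 12 × [176214841 + 14684570]
      = 12 × 190899411
      = 2,290,792,932

Answer: 2,290,792,932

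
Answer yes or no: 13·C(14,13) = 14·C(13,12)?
Absorption identity k·C(n,k) = n·C(n-1,k-1). LHS = 13·14 = 182; RHS = 14·13 = 182.
Final answer: Yes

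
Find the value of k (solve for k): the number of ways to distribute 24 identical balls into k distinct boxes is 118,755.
Stars and bars: the count is C(24+k−1, k−1), increasing in k. k=4: C(27,3) = 2,925, k=5: C(28,4) = 20,475, k=6: C(29,5) = 118,755 ✓. So k = 6.

Answer: 6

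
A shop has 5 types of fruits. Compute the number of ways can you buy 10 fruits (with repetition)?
1,001

Working:
Stars and bars: C(10+5-1, 10) = C(14, 10) = 1,001.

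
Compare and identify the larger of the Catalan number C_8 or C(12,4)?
C_8 = C(16,8)/(8+1) = 12,870/9 = 1,430; C(12,4) = 495.

Answer: C_8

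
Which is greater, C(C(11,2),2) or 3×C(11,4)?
C(C(11,2),2)

Working:
C(C(11,2),2)=1,485, 3×C(11,4)=990.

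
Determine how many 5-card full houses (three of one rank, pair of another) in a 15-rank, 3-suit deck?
630

Reasoning: Triple rank: 15. Triple suits: C(3,3)=1. Pair rank: 14. Pair suits: C(3,2)=3. Total: 630.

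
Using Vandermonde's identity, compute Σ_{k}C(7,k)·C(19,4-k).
= C(7+19,4) = C(26,4) = 14,950.

Answer: 14,950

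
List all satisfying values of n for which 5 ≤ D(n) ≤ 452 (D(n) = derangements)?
4, 5, 6

Working:
Using D(n) = (n−1)[D(n−1) + D(n−2)] with D(1)=0, D(2)=1: D(3)=2; D(4)=9; D(5)=44; D(6)=265; D(7)=1,854. So valid n = 4, 5, 6.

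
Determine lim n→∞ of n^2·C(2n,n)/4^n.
∞

C(2n,n) ~ 4^n/√(πn), so n^2·C(2n,n)/4^n ~ n^(2 − 1/2)/√π → ∞.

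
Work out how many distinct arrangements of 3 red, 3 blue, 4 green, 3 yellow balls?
1,201,200

Solution: Multinomial: 13!/(3! × 3! × 4! × 3!) = 1,201,200.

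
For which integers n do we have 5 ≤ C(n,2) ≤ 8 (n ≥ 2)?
C(3,2)=3; C(4,2)=6; C(5,2)=10. So valid n = 4.

Answer: 4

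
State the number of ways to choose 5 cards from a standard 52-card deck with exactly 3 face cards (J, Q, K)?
12 face cards and 40 non-face cards: C(12,3) × C(40,2) = 220 × 780 = 171,600.
Final answer: 171,600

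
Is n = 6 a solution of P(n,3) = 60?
No

Working:
P(6,3) = 6·5·4 = 120, which does not equal 60.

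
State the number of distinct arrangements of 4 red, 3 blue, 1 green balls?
280

Working:
Multinomial: 8!/(4! × 3! × 1!) = 280.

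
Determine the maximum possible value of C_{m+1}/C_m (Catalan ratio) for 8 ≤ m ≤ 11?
46/13
C_{m+1}/C_m = 2(2m+1)/(m+2), which increases with m. Maximum at m = 11: 2·23/13 = 46/13.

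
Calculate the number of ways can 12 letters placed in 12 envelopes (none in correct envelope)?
176,214,841
Using D(n) = (n-1)[D(n-1) + D(n-2)]:
D(12) = (12-1) × [D(11) + D(10)]
      = 11 × [14684570 + 1334961]
      = 11 × 16019531
      = 176,214,841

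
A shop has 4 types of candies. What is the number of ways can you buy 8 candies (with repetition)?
165

Solution: Stars and bars: C(8+4-1, 8) = C(11, 8) = 165.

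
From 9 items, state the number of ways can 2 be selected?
36

Solution: C(9,2) = 9! / (2! × (9-2)!)
         = 9! / (2! × 7!)
         = 36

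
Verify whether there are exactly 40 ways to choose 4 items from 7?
False

Reasoning: C(7,4) = 35 ≠ 40.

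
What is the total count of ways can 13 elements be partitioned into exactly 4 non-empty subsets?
This equals S(13,4), the Stirling number of the 2nd kind.
Using the Stirling recurrence: S(n,k) = k·S(n-1,k) + S(n-1,k-1)
S(13,4) = 4·S(12,4) + S(12,3)
         = 4·611501 + 86526
         = 2446004 + 86526
         = 2,532,530
Final answer: 2,532,530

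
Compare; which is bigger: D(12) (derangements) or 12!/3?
D(12) = (12-1)·[D(11) + D(10)] = 11·[14,684,570 + 1,334,961] = 176,214,841; 12!/3 = 479,001,600/3 = 159,667,200.

Answer: D(12)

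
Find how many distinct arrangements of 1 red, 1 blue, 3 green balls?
Multinomial: 5!/(1! × 1! × 3!) = 20.

Answer: 20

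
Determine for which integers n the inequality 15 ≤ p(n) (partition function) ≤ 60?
7, 8, 9, 10, 11
Tabulating p(n) via p(n) = p(n−1) + p(n−2) − p(n−5) − p(n−7) + …: p(6)=11; p(7)=15; p(8)=22; p(9)=30; p(10)=42; p(11)=56; p(12)=77. So valid n = 7, 8, 9, 10, 11.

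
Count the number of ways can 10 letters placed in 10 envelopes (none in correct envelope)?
1,334,961

Using D(n) = (n-1)[D(n-1) + D(n-2)]:
D(10) = (10-1) × [D(9) + D(8)]
      = 9 × [133496 + 14833]
      = 9 × 148329
      = 1,334,961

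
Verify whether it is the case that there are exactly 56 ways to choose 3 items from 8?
True

Reasoning: C(8,3) = 56.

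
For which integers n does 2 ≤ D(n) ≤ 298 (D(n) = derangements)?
3, 4, 5, 6

Explanation: Using D(n) = (n−1)[D(n−1) + D(n−2)] with D(1)=0, D(2)=1: D(2)=1; D(3)=2; D(4)=9; D(5)=44; D(6)=265; D(7)=1,854. So valid n = 3, 4, 5, 6.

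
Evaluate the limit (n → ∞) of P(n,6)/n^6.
1

Explanation: P(n,6) = n(n-1)···(n-5) ≈ n^6 for large n. Limit = 1.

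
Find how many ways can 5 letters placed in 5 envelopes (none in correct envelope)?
44

Solution: Using D(n) = (n-1)[D(n-1) + D(n-2)]:
D(5) = (5-1) × [D(4) + D(3)]
      = 4 × [9 + 2]
      = 4 × 11
      = 44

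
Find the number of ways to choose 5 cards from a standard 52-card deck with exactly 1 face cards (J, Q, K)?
1,096,680
12 face cards and 40 non-face cards: C(12,1) × C(40,4) = 12 × 91,390 = 1,096,680.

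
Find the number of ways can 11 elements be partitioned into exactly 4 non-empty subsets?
145,750
This equals S(11,4), the Stirling number of the 2nd kind.
Using the Stirling recurrence: S(n,k) = k·S(n-1,k) + S(n-1,k-1)
S(11,4) = 4·S(10,4) + S(10,3)
         = 4·34105 + 9330
         = 136420 + 9330
         = 145,750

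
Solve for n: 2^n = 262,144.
18

Solution: 262,144 = 1,024 × 256 = 2^10 × 2^8 = 2^18, so n = 18.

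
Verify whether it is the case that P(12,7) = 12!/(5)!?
True

Working:
Permutation formula P(n,k) = n!/(n-k)!: 12!/5! = 479,001,600/120 = 3,991,680 = P(12,7). The statement holds.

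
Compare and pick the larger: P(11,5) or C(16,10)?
P(11,5)

Explanation: P(11,5)=55,440, C(16,10)=8,008.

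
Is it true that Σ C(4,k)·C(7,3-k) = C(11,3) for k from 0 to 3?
Vandermonde's identity gives C(11,3) = 165; RHS C(11,3) = 165.

Answer: True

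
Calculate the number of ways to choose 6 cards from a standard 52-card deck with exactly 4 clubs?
529,815

Reasoning: 13 clubs and 39 non-clubs: C(13,4) × C(39,2) = 715 × 741 = 529,815.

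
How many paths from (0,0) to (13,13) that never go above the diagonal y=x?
742,900
Counted by the Catalan number C_13: C_13 = C(26,13)/(13+1) = 10,400,600/14 = 742,900.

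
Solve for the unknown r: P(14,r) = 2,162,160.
6

Reasoning: P(14,r) = 14·13·…·(14−r+1), a product of r factors. Multiplying down from 14: 14 = 14; 14·13 = 182; 14·13·12 = 2,184; 14·13·12·11 = 24,024; 14·13·12·11·10 = 240,240; 14·13·12·11·10·9 = 2,162,160 ✓ (6 factors). So r = 6.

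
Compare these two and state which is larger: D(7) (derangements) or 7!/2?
7!/2

D(7) = (7-1)·[D(6) + D(5)] = 6·[265 + 44] = 1,854; 7!/2 = 5,040/2 = 2,520.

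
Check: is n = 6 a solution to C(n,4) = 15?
Yes

Working:
C(6,4) = 6·5·4·3/4! = 360/24 = 15, which equals 15.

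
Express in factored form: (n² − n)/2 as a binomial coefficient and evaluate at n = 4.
(n² − n)/2 = n(n−1)/2 = C(n,2). At n = 4: C(4,2) = 6.
Final answer: C(n,2); C(4,2) = 6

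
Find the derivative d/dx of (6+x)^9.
9(6+x)^8

Solution: Using the power rule: d/dx (6+x)^9 = 9(6+x)^{8}.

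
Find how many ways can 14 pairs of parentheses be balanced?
Using the Catalan number formula: C_n = C(2n, n) / (n+1)
C_14 = C(28, 14) / (14+1)
     = 40116600 / 15
     = 2,674,440

Answer: 2,674,440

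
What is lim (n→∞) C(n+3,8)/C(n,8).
1

Explanation: Both numerator and denominator grow as n^8/8! for large n, so the ratio → 1.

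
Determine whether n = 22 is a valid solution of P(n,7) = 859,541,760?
Yes

P(22,7) = 22·21·20·19·18·17·16 = 859,541,760, which equals 859,541,760.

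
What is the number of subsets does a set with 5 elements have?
32

Explanation: Each element can be included or excluded: 2^5 = 32.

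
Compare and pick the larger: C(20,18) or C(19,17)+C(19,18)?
Equal

Working:
By Pascal's identity: C(20,18) = C(19,17)+C(19,18) = 190. Equal.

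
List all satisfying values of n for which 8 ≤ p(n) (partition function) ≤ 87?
6, 7, 8, 9, 10, 11, 12

Tabulating p(n) via p(n) = p(n−1) + p(n−2) − p(n−5) − p(n−7) + …: p(5)=7; p(6)=11; p(7)=15; p(8)=22; p(9)=30; p(10)=42; p(11)=56; p(12)=77; p(13)=101. So valid n = 6, 7, 8, 9, 10, 11, 12.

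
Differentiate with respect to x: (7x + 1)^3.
Chain rule: 3(7x+1)^{2} × 7 = 21(7x+1)^{2}.

Answer: 21(7x + 1)^2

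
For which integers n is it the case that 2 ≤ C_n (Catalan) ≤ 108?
C_1=1; C_2=2; C_3=5; C_4=14; C_5=42; C_6=132. So valid n = 2, 3, 4, 5.
Final answer: 2, 3, 4, 5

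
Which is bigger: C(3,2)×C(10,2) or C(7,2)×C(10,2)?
C(7,2)×C(10,2)
C(3,2)×C(10,2)=135, C(7,2)×C(10,2)=945.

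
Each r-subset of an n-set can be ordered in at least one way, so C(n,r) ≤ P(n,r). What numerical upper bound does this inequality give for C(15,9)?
1,816,214,400

Working:
P(15,9) = 15·14·13·12·11·10·9·8·7 = 1,816,214,400, so C(15,9) ≤ 1,816,214,400. (The bound is loose by a factor of 9! = 362,880: C(15,9) = 1,816,214,400/362,880 = 5,005.)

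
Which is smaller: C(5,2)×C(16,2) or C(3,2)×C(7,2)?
C(3,2)×C(7,2)
C(5,2)×C(16,2)=1,200, C(3,2)×C(7,2)=63.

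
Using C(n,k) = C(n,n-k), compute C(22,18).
7,315

C(22,18) = C(22,4) = 7,315.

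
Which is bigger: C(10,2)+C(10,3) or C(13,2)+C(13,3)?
C(13,2)+C(13,3)

Solution: First=165, Second=364.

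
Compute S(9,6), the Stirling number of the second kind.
2,646

Working:
Using the Stirling recurrence: S(n,k) = k·S(n-1,k) + S(n-1,k-1)
S(9,6) = 6·S(8,6) + S(8,5)
         = 6·266 + 1050
         = 1596 + 1050
         = 2,646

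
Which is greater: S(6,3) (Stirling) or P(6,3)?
P(6,3)

Explanation: S(6,3) = 3·S(5,3) + S(5,2) = 3·25 + 15 = 90; P(6,3) = 120.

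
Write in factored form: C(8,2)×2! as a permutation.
C(8,2)×2! = [8!/(2!(6)!)]×2! = 8!/(6)! = P(8,2) = 56.

Answer: P(8,2)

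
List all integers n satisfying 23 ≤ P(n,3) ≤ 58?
P(3,3)=6; P(4,3)=24; P(5,3)=60. So valid n = 4.

Answer: 4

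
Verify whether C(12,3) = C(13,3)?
False

Working:
LHS = C(12,3) = 220; RHS = C(13,3) = 286. 220 ≠ 286, so the statement does not hold.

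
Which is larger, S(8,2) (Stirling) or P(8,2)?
S(8,2)

Working:
S(8,2) = 2·S(7,2) + S(7,1) = 2·63 + 1 = 127; P(8,2) = 56.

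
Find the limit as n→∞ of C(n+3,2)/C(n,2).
Both numerator and denominator grow as n^2/2! for large n, so the ratio → 1.
Final answer: 1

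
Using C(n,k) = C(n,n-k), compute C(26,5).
65,780

C(26,5) = C(26,21) = 65,780.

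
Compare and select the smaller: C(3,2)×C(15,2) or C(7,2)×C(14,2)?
C(3,2)×C(15,2)

Solution: C(3,2)×C(15,2)=315, C(7,2)×C(14,2)=1,911.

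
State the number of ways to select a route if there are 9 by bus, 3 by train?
12

Reasoning: By the addition principle: 9 + 3 = 12.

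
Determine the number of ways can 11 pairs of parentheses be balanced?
58,786
Using the Catalan number formula: C_n = C(2n, n) / (n+1)
C_11 = C(22, 11) / (11+1)
     = 705432 / 12
     = 58,786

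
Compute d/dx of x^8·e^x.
(8x^7 + x^8)e^x

Reasoning: Product rule: d/dx[x^8]·e^x + x^8·d/dx[e^x] = 8x^{7}e^x + x^8e^x.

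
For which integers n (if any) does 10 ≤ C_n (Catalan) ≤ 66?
4, 5

Explanation: C_3=5; C_4=14; C_5=42; C_6=132. So valid n = 4, 5.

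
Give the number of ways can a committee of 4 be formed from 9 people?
126

C(9,4) = 9! / (4! × (9-4)!)
         = 9! / (4! × 5!)
         = 126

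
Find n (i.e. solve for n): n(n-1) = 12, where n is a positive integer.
4
n² − n − 12 = 0, so n = (1 ± √(1 + 4·12))/2 = (1 ± √49)/2 = (1 ± 7)/2, i.e. n = 4 or n = -3. Taking the positive root, n = 4 (check: 4×3 = 12).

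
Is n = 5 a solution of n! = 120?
Yes

5! = 5·4! = 5·24 = 120, which equals 120.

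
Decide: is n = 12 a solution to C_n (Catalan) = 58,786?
No

Working:
C_12 = C(24,12)/(12+1) = 2,704,156/13 = 208,012, which does not equal 58,786.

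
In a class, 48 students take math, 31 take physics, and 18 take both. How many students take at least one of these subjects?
61

Solution: |A∪B| = |A|+|B|-|A∩B| = 48+31-18 = 61.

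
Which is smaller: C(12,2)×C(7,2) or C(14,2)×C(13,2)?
C(12,2)×C(7,2)=1,386, C(14,2)×C(13,2)=7,098.

Answer: C(12,2)×C(7,2)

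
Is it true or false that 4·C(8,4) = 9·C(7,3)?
False

Reasoning: Absorption identity k·C(n,k) = n·C(n-1,k-1). LHS = 4·70 = 280; RHS = 9·35 = 315.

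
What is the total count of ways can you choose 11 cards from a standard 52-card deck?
60,403,728,840
C(52,11) = 60,403,728,840.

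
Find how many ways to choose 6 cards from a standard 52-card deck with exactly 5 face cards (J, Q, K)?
12 face cards and 40 non-face cards: C(12,5) × C(40,1) = 792 × 40 = 31,680.

Answer: 31,680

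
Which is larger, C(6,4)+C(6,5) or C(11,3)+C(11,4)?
First=21, Second=495.
Final answer: C(11,3)+C(11,4)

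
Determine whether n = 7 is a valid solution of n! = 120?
No
7! = 7·6! = 7·720 = 5,040, which does not equal 120.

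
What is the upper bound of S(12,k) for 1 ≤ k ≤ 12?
1,379,400

Reasoning: Row S(12,k) for k = 1..12 (via S(n,k) = k·S(n−1,k) + S(n−1,k−1)): 1, 2,047, 86,526, 611,501, 1,379,400, 1,323,652, 627,396, 159,027, 22,275, 1,705, 66, 1. The row is unimodal; maximum at k = 5: 1,379,400.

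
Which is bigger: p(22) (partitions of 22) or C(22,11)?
C(22,11)

Working:
Pentagonal recurrence p(n) = p(n−1) + p(n−2) − p(n−5) − p(n−7) + …: p(22) = p(21) + p(20) − p(17) − p(15) + p(10) + p(7) − p(0) = 792 + 627 − 297 − 176 + 42 + 15 − 1 = 1,002; C(22,11) = 705,432.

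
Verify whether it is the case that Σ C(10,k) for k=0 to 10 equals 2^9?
False

Explanation: Binomial theorem: Σ C(10,k) = (1+1)^10 = 2^10 = 1,024; RHS 2^9 = 512.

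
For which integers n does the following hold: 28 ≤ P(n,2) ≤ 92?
6, 7, 8, 9, 10

Working:
P(5,2)=20; P(6,2)=30; P(7,2)=42; P(8,2)=56; P(9,2)=72; P(10,2)=90; P(11,2)=110. So valid n = 6, 7, 8, 9, 10.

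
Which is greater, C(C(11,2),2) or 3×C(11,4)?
C(C(11,2),2)=1,485, 3×C(11,4)=990.
Final answer: C(C(11,2),2)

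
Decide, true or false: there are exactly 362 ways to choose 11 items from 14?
False
C(14,11) = 364 ≠ 362.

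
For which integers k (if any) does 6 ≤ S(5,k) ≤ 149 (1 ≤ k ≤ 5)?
2, 3, 4

Explanation: S(5,1)=1; S(5,2)=15; S(5,3)=25; S(5,4)=10; S(5,5)=1. So valid k = 2, 3, 4.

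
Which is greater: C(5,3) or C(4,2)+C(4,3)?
Equal

Reasoning: By Pascal's identity: C(5,3) = C(4,2)+C(4,3) = 10. Equal.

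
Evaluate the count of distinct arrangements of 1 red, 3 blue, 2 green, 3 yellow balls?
5,040
Multinomial: 9!/(1! × 3! × 2! × 3!) = 5,040.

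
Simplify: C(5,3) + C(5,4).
15

Explanation: By Pascal's identity: C(6,4) = 15.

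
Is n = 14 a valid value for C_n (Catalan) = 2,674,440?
C_14 = C(28,14)/(14+1) = 40,116,600/15 = 2,674,440, which equals 2,674,440.

Answer: Yes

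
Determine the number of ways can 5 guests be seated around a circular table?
24

Working:
Circular arrangements: (5-1)! = 24.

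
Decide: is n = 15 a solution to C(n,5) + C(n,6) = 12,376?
C(15,5) + C(15,6) = 3,003 + 5,005 = 8,008, which does not equal 12,376.
Final answer: No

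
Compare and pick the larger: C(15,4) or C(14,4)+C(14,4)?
C(14,4)+C(14,4)

Working:
C(15,4)=1,365; C(14,4)+C(14,4)=1,001+1,001=2,002.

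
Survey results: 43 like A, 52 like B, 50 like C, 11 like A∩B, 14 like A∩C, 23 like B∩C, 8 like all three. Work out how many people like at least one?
105

Reasoning: |A∪B∪C| = 43+52+50-11-14-23+8 = 105.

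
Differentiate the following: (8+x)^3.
3(8+x)^2

Explanation: Using the power rule: d/dx (8+x)^3 = 3(8+x)^{2}.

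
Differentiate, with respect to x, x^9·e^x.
(9x^8 + x^9)e^x
Product rule: d/dx[x^9]·e^x + x^9·d/dx[e^x] = 9x^{8}e^x + x^9e^x.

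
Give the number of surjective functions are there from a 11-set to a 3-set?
171,006

Working:
Onto functions = 3! × S(11,3)
First compute S(11,3) via recurrence:
Using the Stirling recurrence: S(n,k) = k·S(n-1,k) + S(n-1,k-1)
S(11,3) = 3·S(10,3) + S(10,2)
         = 3·9330 + 511
         = 27990 + 511
         = 28,501
Then: 6 × 28501 = 171,006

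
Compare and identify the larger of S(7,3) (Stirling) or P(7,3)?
S(7,3)
S(7,3) = 3·S(6,3) + S(6,2) = 3·90 + 31 = 301; P(7,3) = 210.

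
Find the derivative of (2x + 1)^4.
Chain rule: 4(2x+1)^{3} × 2 = 8(2x+1)^{3}.

Answer: 8(2x + 1)^3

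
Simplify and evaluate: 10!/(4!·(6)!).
210

Working:
This is C(10,4) = 210.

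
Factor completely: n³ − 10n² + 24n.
n(n − 4)(n − 6)

Reasoning: n³ − 10n² + 24n = n(n² − 10n + 24) = n(n − 4)(n − 6).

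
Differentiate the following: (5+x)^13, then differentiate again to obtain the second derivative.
First derivative: 13(5+x)^{12}. Second derivative: 13·12·(5+x)^{11} = 156(5+x)^{11}.
Final answer: 156(5+x)^11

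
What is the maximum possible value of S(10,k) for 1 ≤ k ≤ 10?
42,525

Reasoning: Row S(10,k) for k = 1..10 (via S(n,k) = k·S(n−1,k) + S(n−1,k−1)): 1, 511, 9,330, 34,105, 42,525, 22,827, 5,880, 750, 45, 1. The row is unimodal; maximum at k = 5: 42,525.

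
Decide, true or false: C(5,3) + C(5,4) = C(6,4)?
Pascal's identity: LHS = 10 + 5 = 15; RHS = C(6,4) = 15. Both sides agree, so the statement holds.
Final answer: True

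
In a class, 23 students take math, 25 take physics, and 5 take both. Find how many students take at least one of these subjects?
43

|A∪B| = |A|+|B|-|A∩B| = 23+25-5 = 43.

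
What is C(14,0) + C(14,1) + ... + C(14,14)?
16,384

Working:
Sum of binomial coefficients = 2^14 = 16,384.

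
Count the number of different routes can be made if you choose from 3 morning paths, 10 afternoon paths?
30

By the multiplication principle: 3 × 10 = 30.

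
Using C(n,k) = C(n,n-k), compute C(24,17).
346,104

Working:
C(24,17) = C(24,7) = 346,104.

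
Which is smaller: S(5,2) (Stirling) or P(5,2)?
S(5,2)

Reasoning: S(5,2) = 2·S(4,2) + S(4,1) = 2·7 + 1 = 15; P(5,2) = 20.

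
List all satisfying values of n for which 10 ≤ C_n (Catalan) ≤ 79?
4, 5

Explanation: C_3=5; C_4=14; C_5=42; C_6=132. So valid n = 4, 5.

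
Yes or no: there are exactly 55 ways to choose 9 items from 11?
C(11,9) = 55.

Answer: Yes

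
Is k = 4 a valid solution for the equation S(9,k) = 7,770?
Yes
S(9,4) = 4·S(8,4) + S(8,3) = 4·1,701 + 966 = 7,770, which equals 7,770.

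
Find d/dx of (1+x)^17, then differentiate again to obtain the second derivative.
272(1+x)^15

Solution: First derivative: 17(1+x)^{16}. Second derivative: 17·16·(1+x)^{15} = 272(1+x)^{15}.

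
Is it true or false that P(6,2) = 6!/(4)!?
True

Solution: Permutation formula P(n,k) = n!/(n-k)!: 6!/4! = 720/24 = 30 = P(6,2). The statement holds.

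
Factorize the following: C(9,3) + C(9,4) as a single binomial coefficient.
By Pascal's identity: C(9,3) + C(9,4) = C(10,4) = 210.

Answer: C(10,4)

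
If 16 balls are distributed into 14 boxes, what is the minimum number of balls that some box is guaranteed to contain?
2

Reasoning: Pigeonhole: ⌈16/14⌉ = 2.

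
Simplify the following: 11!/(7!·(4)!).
330
This is C(11,7) = 330.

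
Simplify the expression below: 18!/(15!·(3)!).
816

This is C(18,15) = 816.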